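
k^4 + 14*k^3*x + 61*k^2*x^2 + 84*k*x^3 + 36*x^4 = (k + x)^2*(k + 6*x)^2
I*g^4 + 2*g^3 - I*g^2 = g^2*(g - I)*(I*g + 1)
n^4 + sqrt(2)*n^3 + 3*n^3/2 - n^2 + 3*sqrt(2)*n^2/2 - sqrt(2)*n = n*(n - 1/2)*(n + 2)*(n + sqrt(2))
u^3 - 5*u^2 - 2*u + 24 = (u - 4)*(u - 3)*(u + 2)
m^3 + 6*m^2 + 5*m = m*(m + 1)*(m + 5)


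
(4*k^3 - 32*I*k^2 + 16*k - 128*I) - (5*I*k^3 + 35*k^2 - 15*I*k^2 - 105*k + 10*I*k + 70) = 4*k^3 - 5*I*k^3 - 35*k^2 - 17*I*k^2 + 121*k - 10*I*k - 70 - 128*I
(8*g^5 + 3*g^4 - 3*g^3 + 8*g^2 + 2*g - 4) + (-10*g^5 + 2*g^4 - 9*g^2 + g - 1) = -2*g^5 + 5*g^4 - 3*g^3 - g^2 + 3*g - 5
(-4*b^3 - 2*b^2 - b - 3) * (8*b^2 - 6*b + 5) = -32*b^5 + 8*b^4 - 16*b^3 - 28*b^2 + 13*b - 15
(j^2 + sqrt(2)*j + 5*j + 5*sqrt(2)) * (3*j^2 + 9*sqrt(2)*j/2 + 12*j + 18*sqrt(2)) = 3*j^4 + 15*sqrt(2)*j^3/2 + 27*j^3 + 69*j^2 + 135*sqrt(2)*j^2/2 + 81*j + 150*sqrt(2)*j + 180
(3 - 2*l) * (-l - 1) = 2*l^2 - l - 3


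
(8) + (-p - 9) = -p - 1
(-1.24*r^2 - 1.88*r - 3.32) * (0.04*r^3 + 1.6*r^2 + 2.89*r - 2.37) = -0.0496*r^5 - 2.0592*r^4 - 6.7244*r^3 - 7.8064*r^2 - 5.1392*r + 7.8684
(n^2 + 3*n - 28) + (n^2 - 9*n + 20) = 2*n^2 - 6*n - 8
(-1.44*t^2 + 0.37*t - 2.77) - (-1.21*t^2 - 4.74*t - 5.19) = -0.23*t^2 + 5.11*t + 2.42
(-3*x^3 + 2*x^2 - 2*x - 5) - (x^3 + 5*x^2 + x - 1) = -4*x^3 - 3*x^2 - 3*x - 4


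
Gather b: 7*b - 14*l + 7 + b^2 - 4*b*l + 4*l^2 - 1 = b^2 + b*(7 - 4*l) + 4*l^2 - 14*l + 6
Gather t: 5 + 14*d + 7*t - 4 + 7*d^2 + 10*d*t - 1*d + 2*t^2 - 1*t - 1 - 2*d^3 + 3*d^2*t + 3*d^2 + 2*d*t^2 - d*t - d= -2*d^3 + 10*d^2 + 12*d + t^2*(2*d + 2) + t*(3*d^2 + 9*d + 6)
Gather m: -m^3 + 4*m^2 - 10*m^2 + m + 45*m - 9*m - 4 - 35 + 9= -m^3 - 6*m^2 + 37*m - 30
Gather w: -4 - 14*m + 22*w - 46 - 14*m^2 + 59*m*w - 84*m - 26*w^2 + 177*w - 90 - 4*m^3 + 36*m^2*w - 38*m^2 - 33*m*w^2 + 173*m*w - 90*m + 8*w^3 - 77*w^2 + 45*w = -4*m^3 - 52*m^2 - 188*m + 8*w^3 + w^2*(-33*m - 103) + w*(36*m^2 + 232*m + 244) - 140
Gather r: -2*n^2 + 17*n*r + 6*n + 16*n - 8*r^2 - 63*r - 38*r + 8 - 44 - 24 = -2*n^2 + 22*n - 8*r^2 + r*(17*n - 101) - 60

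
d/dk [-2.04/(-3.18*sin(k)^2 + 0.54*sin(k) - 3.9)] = (1.1016 - 12.9744*sin(k))*cos(k)/(3.18*sin(k)^2 - 0.54*sin(k) + 3.9)^2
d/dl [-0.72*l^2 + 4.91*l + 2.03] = 4.91 - 1.44*l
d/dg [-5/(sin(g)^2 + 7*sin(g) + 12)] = 5*(2*sin(g) + 7)*cos(g)/(sin(g)^2 + 7*sin(g) + 12)^2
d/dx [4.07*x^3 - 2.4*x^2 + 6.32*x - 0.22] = 12.21*x^2 - 4.8*x + 6.32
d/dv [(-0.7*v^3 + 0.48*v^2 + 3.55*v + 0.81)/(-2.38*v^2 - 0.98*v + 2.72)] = (1.666*v^4 + 1.372*v^3 + 2.2666*v^2 + 6.4668*v + 10.4498)/(5.6644*v^4 + 4.6648*v^3 - 11.9868*v^2 - 5.3312*v + 7.3984)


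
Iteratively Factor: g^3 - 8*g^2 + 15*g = (g - 5)*(g^2 - 3*g) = g*(g - 5)*(g - 3)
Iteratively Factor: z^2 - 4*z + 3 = (z - 1)*(z - 3)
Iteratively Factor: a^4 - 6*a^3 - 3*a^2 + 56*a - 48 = (a - 4)*(a^3 - 2*a^2 - 11*a + 12) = (a - 4)*(a + 3)*(a^2 - 5*a + 4) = (a - 4)^2*(a + 3)*(a - 1)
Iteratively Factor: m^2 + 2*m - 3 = (m + 3)*(m - 1)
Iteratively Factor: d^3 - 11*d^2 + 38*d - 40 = (d - 2)*(d^2 - 9*d + 20) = (d - 4)*(d - 2)*(d - 5)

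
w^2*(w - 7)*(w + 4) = w^4 - 3*w^3 - 28*w^2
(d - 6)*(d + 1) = d^2 - 5*d - 6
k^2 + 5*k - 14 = (k - 2)*(k + 7)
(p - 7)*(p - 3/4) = p^2 - 31*p/4 + 21/4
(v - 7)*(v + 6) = v^2 - v - 42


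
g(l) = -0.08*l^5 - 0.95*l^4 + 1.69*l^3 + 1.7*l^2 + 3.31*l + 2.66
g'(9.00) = -4950.02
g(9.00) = -9554.71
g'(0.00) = 3.31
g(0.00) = 2.66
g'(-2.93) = 102.98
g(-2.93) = -87.69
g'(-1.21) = 12.49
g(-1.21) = -3.68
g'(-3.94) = 204.65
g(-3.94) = -240.33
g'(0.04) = 3.45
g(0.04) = 2.80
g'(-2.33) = 59.19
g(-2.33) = -39.71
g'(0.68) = 6.69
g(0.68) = 6.01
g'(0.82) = 7.23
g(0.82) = 6.99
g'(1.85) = -1.79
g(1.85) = 12.44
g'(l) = -0.4*l^4 - 3.8*l^3 + 5.07*l^2 + 3.4*l + 3.31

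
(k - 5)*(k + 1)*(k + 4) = k^3 - 21*k - 20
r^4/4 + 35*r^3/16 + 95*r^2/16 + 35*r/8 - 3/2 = (r/4 + 1)*(r - 1/4)*(r + 2)*(r + 3)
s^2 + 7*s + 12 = (s + 3)*(s + 4)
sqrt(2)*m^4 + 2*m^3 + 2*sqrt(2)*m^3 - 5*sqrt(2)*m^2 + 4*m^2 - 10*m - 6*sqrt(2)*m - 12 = (m - 2)*(m + 3)*(m + sqrt(2))*(sqrt(2)*m + sqrt(2))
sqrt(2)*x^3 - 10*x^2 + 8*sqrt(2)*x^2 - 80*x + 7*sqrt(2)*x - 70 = (x + 7)*(x - 5*sqrt(2))*(sqrt(2)*x + sqrt(2))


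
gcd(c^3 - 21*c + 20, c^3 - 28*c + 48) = c - 4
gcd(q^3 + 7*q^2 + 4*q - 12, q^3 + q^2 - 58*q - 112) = q + 2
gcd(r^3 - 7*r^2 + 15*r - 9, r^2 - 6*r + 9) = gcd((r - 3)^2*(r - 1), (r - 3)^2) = r^2 - 6*r + 9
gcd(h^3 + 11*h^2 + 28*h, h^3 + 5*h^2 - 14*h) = h^2 + 7*h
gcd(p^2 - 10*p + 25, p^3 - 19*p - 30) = p - 5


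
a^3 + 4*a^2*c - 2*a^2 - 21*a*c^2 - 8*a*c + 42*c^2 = (a - 2)*(a - 3*c)*(a + 7*c)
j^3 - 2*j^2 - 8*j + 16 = (j - 2)*(j - 2*sqrt(2))*(j + 2*sqrt(2))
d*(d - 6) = d^2 - 6*d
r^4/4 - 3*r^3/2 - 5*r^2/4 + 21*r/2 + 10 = (r/4 + 1/2)*(r - 5)*(r - 4)*(r + 1)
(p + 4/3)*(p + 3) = p^2 + 13*p/3 + 4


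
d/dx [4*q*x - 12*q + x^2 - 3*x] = 4*q + 2*x - 3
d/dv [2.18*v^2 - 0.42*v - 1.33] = 4.36*v - 0.42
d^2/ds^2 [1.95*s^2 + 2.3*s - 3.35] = 3.90000000000000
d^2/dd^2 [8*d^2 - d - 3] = 16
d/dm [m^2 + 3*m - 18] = 2*m + 3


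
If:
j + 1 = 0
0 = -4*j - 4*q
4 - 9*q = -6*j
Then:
No Solution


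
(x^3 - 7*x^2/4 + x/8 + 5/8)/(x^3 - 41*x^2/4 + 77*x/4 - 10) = (x + 1/2)/(x - 8)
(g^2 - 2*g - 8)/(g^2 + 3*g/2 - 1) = 2*(g - 4)/(2*g - 1)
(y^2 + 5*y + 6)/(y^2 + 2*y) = (y + 3)/y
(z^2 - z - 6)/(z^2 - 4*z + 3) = (z + 2)/(z - 1)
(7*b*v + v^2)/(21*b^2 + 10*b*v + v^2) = v/(3*b + v)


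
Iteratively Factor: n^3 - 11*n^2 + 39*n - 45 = (n - 3)*(n^2 - 8*n + 15) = (n - 5)*(n - 3)*(n - 3)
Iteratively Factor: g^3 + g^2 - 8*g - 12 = (g + 2)*(g^2 - g - 6) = (g - 3)*(g + 2)*(g + 2)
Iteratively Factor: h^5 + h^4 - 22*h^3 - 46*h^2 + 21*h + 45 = (h + 1)*(h^4 - 22*h^2 - 24*h + 45) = (h + 1)*(h + 3)*(h^3 - 3*h^2 - 13*h + 15) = (h - 1)*(h + 1)*(h + 3)*(h^2 - 2*h - 15) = (h - 5)*(h - 1)*(h + 1)*(h + 3)*(h + 3)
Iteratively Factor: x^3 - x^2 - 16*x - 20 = (x - 5)*(x^2 + 4*x + 4) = (x - 5)*(x + 2)*(x + 2)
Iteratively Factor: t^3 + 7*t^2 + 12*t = (t + 4)*(t^2 + 3*t) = (t + 3)*(t + 4)*(t)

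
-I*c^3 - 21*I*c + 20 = (c - 5*I)*(c + 4*I)*(-I*c + 1)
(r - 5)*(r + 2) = r^2 - 3*r - 10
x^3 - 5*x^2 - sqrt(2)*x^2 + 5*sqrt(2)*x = x*(x - 5)*(x - sqrt(2))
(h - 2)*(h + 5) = h^2 + 3*h - 10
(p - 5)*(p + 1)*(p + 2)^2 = p^4 - 17*p^2 - 36*p - 20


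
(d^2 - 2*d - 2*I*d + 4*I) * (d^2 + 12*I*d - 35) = d^4 - 2*d^3 + 10*I*d^3 - 11*d^2 - 20*I*d^2 + 22*d + 70*I*d - 140*I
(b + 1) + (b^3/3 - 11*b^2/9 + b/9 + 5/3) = b^3/3 - 11*b^2/9 + 10*b/9 + 8/3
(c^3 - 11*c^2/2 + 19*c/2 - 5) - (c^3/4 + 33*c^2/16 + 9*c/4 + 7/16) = 3*c^3/4 - 121*c^2/16 + 29*c/4 - 87/16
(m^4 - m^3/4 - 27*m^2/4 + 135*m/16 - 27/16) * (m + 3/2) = m^5 + 5*m^4/4 - 57*m^3/8 - 27*m^2/16 + 351*m/32 - 81/32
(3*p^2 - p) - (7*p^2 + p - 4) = -4*p^2 - 2*p + 4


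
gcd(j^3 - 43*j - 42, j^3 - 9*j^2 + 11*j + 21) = j^2 - 6*j - 7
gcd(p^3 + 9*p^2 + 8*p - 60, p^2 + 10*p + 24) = p + 6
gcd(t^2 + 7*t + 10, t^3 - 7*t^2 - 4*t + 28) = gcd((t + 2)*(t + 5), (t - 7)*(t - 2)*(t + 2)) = t + 2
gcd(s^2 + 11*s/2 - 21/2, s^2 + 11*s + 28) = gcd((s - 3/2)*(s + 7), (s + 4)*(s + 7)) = s + 7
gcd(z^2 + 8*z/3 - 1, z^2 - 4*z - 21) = z + 3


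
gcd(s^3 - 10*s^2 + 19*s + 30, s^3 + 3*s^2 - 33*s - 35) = s^2 - 4*s - 5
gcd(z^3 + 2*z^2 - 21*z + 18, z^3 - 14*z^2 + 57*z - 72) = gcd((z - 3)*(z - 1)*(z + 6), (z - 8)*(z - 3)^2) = z - 3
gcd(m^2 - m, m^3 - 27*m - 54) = 1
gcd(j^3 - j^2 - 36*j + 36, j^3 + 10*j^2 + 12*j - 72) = j + 6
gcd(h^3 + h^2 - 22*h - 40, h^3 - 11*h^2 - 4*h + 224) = h + 4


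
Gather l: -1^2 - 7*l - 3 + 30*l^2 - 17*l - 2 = 30*l^2 - 24*l - 6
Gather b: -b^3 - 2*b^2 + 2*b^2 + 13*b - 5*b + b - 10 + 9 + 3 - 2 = -b^3 + 9*b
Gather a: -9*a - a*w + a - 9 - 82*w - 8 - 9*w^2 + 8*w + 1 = a*(-w - 8) - 9*w^2 - 74*w - 16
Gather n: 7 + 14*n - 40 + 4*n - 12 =18*n - 45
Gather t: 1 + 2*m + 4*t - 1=2*m + 4*t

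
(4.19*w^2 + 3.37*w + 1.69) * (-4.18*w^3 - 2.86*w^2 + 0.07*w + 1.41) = -17.5142*w^5 - 26.07*w^4 - 16.4091*w^3 + 1.3104*w^2 + 4.87*w + 2.3829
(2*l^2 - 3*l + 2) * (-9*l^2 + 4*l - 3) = -18*l^4 + 35*l^3 - 36*l^2 + 17*l - 6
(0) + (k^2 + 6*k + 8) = k^2 + 6*k + 8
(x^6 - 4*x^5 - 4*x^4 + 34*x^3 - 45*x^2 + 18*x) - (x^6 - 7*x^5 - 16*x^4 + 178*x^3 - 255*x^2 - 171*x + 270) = 3*x^5 + 12*x^4 - 144*x^3 + 210*x^2 + 189*x - 270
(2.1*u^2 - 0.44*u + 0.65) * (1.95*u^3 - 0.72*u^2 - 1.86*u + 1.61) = 4.095*u^5 - 2.37*u^4 - 2.3217*u^3 + 3.7314*u^2 - 1.9174*u + 1.0465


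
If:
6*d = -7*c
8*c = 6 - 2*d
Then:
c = 18/17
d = -21/17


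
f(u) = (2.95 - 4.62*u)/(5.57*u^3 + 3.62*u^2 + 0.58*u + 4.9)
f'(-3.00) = -0.12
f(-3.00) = -0.15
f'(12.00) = 0.00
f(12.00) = -0.01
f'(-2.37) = -0.33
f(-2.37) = -0.28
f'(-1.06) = -33.72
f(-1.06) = 4.57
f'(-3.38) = -0.08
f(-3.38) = -0.11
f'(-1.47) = -6.69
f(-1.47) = -1.67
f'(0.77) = -0.36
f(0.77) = -0.06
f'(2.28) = 0.04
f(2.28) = -0.08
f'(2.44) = 0.04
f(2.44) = -0.08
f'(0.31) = -1.04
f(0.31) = 0.27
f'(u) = (2.95 - 4.62*u)*(-16.71*u^2 - 7.24*u - 0.58)/(5.57*u^3 + 3.62*u^2 + 0.58*u + 4.9)^2 - 4.62/(5.57*u^3 + 3.62*u^2 + 0.58*u + 4.9)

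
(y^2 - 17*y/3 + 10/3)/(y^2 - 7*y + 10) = (y - 2/3)/(y - 2)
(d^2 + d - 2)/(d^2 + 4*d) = (d^2 + d - 2)/(d*(d + 4))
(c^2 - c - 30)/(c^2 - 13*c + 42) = (c + 5)/(c - 7)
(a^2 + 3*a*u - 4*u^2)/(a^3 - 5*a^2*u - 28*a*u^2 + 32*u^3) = 1/(a - 8*u)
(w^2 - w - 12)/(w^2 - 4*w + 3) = (w^2 - w - 12)/(w^2 - 4*w + 3)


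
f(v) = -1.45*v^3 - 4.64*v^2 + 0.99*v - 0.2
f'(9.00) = -434.88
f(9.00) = -1424.18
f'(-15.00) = -838.56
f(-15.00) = 3834.70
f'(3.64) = -90.42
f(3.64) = -128.01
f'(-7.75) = -188.36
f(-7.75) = 388.39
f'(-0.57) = 4.87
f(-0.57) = -2.00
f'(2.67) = -54.80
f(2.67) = -58.23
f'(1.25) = -17.41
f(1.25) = -9.04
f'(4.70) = -138.72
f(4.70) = -248.59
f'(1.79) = -29.56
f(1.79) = -21.61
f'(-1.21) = 5.85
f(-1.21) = -5.62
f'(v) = -4.35*v^2 - 9.28*v + 0.99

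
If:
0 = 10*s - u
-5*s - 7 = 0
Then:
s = -7/5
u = -14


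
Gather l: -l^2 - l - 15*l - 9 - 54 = -l^2 - 16*l - 63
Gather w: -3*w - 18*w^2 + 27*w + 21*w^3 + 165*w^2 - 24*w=21*w^3 + 147*w^2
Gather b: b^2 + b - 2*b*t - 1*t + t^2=b^2 + b*(1 - 2*t) + t^2 - t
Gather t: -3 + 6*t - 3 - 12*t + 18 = 12 - 6*t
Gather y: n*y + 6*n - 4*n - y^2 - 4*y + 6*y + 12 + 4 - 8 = 2*n - y^2 + y*(n + 2) + 8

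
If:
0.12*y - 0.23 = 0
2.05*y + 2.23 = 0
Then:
No Solution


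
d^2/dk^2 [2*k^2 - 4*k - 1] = 4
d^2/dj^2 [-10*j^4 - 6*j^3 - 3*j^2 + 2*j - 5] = -120*j^2 - 36*j - 6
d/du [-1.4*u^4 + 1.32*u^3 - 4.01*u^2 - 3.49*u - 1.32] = -5.6*u^3 + 3.96*u^2 - 8.02*u - 3.49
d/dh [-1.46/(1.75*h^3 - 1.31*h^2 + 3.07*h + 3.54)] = (7.665*h^2 - 3.8252*h + 4.4822)/(1.75*h^3 - 1.31*h^2 + 3.07*h + 3.54)^2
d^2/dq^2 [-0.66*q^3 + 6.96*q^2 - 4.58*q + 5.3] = 13.92 - 3.96*q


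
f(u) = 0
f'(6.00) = 0.00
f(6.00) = 0.00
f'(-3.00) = 0.00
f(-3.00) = 0.00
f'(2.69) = 0.00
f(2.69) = 0.00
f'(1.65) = 0.00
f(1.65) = 0.00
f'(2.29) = 0.00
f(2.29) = 0.00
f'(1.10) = 0.00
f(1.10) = 0.00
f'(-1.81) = 0.00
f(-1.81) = 0.00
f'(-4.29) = 0.00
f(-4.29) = 0.00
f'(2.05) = 0.00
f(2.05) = 0.00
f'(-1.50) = 0.00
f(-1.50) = 0.00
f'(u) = 0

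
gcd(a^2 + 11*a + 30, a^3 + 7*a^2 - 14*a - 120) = a^2 + 11*a + 30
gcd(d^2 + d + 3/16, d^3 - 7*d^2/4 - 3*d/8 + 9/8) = d + 3/4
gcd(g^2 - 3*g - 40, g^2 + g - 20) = g + 5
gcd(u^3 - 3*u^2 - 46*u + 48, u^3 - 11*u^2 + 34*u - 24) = u - 1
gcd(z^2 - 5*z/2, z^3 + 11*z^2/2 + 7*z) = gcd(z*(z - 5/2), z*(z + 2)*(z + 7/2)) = z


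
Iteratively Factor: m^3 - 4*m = (m - 2)*(m^2 + 2*m) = (m - 2)*(m + 2)*(m)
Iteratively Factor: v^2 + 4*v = (v)*(v + 4)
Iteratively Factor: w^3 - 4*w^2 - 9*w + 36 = (w - 3)*(w^2 - w - 12) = (w - 4)*(w - 3)*(w + 3)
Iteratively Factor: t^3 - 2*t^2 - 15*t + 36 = (t - 3)*(t^2 + t - 12) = (t - 3)*(t + 4)*(t - 3)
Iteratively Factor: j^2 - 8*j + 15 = (j - 3)*(j - 5)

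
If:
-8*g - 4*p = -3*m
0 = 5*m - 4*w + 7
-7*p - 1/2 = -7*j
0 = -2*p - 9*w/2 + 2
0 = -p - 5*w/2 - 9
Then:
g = -2321/40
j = 1275/14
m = -167/5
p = 91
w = -40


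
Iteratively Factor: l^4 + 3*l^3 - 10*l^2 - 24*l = (l + 2)*(l^3 + l^2 - 12*l) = l*(l + 2)*(l^2 + l - 12) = l*(l + 2)*(l + 4)*(l - 3)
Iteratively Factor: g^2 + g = (g + 1)*(g)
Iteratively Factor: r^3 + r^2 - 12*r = (r)*(r^2 + r - 12) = r*(r - 3)*(r + 4)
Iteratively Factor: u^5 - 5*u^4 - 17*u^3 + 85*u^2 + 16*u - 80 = (u + 1)*(u^4 - 6*u^3 - 11*u^2 + 96*u - 80) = (u - 4)*(u + 1)*(u^3 - 2*u^2 - 19*u + 20) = (u - 4)*(u + 1)*(u + 4)*(u^2 - 6*u + 5) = (u - 4)*(u - 1)*(u + 1)*(u + 4)*(u - 5)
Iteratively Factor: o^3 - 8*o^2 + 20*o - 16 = (o - 2)*(o^2 - 6*o + 8) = (o - 4)*(o - 2)*(o - 2)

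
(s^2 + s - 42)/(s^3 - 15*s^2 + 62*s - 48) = (s + 7)/(s^2 - 9*s + 8)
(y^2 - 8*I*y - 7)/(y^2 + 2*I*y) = (y^2 - 8*I*y - 7)/(y*(y + 2*I))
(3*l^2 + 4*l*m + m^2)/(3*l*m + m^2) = (l + m)/m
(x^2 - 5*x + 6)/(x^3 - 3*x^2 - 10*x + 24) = (x - 3)/(x^2 - x - 12)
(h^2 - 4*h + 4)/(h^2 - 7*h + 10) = (h - 2)/(h - 5)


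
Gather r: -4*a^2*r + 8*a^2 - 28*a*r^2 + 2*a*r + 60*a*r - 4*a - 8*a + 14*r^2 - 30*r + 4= 8*a^2 - 12*a + r^2*(14 - 28*a) + r*(-4*a^2 + 62*a - 30) + 4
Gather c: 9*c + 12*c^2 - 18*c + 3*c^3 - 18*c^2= 3*c^3 - 6*c^2 - 9*c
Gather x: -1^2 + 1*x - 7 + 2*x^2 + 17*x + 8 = 2*x^2 + 18*x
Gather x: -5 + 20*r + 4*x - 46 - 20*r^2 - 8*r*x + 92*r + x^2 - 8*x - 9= -20*r^2 + 112*r + x^2 + x*(-8*r - 4) - 60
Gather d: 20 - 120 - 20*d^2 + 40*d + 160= -20*d^2 + 40*d + 60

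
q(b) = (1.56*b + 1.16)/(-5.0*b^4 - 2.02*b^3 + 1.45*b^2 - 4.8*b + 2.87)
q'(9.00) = 0.00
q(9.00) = -0.00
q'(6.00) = 0.00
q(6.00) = -0.00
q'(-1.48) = 2.29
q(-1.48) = 0.27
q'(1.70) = 0.13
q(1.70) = -0.07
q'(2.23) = 0.04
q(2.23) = -0.03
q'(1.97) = 0.07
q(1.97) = -0.05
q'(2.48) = 0.03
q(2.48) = -0.02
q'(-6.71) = 0.00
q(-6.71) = 0.00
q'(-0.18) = 0.74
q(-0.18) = 0.23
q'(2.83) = 0.02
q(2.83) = -0.02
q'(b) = (1.56*b + 1.16)*(20.0*b^3 + 6.06*b^2 - 2.9*b + 4.8)/(-5.0*b^4 - 2.02*b^3 + 1.45*b^2 - 4.8*b + 2.87)^2 + 1.56/(-5.0*b^4 - 2.02*b^3 + 1.45*b^2 - 4.8*b + 2.87)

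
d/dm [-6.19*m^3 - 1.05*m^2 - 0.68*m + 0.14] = -18.57*m^2 - 2.1*m - 0.68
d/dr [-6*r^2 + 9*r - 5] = 9 - 12*r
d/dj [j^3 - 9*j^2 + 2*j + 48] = 3*j^2 - 18*j + 2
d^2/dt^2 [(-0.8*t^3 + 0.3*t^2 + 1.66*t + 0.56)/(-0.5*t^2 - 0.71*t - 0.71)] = (4.44089209850063e-16*t^4 - 0.378439999999999*t^3 + 2.21868*t^2 + 4.76268*t + 1.20416)/(0.125*t^6 + 0.5325*t^5 + 1.28865*t^4 + 1.870211*t^3 + 1.829883*t^2 + 1.073733*t + 0.357911)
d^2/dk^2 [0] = 0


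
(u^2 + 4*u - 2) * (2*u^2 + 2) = 2*u^4 + 8*u^3 - 2*u^2 + 8*u - 4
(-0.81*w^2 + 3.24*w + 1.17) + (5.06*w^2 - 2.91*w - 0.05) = 4.25*w^2 + 0.33*w + 1.12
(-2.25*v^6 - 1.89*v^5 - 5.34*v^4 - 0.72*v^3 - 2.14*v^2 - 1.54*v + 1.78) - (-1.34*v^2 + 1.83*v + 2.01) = -2.25*v^6 - 1.89*v^5 - 5.34*v^4 - 0.72*v^3 - 0.8*v^2 - 3.37*v - 0.23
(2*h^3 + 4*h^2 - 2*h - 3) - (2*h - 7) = 2*h^3 + 4*h^2 - 4*h + 4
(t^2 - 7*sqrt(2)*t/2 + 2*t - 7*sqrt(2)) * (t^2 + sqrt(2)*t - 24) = t^4 - 5*sqrt(2)*t^3/2 + 2*t^3 - 31*t^2 - 5*sqrt(2)*t^2 - 62*t + 84*sqrt(2)*t + 168*sqrt(2)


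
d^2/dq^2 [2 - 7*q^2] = -14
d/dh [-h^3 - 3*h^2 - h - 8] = -3*h^2 - 6*h - 1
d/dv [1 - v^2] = -2*v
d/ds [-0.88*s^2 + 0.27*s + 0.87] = 0.27 - 1.76*s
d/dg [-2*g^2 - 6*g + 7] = -4*g - 6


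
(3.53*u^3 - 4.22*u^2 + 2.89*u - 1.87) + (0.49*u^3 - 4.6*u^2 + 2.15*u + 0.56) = 4.02*u^3 - 8.82*u^2 + 5.04*u - 1.31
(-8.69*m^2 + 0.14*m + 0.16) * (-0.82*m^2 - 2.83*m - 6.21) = 7.1258*m^4 + 24.4779*m^3 + 53.4375*m^2 - 1.3222*m - 0.9936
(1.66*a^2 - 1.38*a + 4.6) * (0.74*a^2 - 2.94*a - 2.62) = 1.2284*a^4 - 5.9016*a^3 + 3.112*a^2 - 9.9084*a - 12.052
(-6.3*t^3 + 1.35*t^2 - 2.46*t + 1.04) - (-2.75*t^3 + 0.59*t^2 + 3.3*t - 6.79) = -3.55*t^3 + 0.76*t^2 - 5.76*t + 7.83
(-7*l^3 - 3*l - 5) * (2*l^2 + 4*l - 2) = -14*l^5 - 28*l^4 + 8*l^3 - 22*l^2 - 14*l + 10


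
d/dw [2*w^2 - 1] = 4*w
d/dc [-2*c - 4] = -2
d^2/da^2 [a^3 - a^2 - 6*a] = 6*a - 2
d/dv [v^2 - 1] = 2*v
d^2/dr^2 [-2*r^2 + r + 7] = -4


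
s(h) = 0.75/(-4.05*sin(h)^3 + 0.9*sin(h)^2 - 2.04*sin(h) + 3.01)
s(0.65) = 0.62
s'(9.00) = -0.55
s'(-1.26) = 0.04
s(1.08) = -0.86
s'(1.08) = 4.65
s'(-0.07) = 0.17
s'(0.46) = 0.66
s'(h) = 0.75*(12.15*sin(h)^2*cos(h) - 1.8*sin(h)*cos(h) + 2.04*cos(h))/(-4.05*sin(h)^3 + 0.9*sin(h)^2 - 2.04*sin(h) + 3.01)^2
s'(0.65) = 2.21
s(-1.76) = 0.08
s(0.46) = 0.39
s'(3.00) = -0.20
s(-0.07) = 0.24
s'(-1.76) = -0.02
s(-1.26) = 0.08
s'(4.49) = -0.03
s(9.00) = 0.37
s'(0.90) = 12140.25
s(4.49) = 0.08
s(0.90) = 42.56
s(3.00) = 0.27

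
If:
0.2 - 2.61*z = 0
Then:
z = 0.08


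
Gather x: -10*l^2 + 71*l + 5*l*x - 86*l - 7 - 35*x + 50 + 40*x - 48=-10*l^2 - 15*l + x*(5*l + 5) - 5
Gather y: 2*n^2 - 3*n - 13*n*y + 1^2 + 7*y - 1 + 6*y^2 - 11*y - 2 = 2*n^2 - 3*n + 6*y^2 + y*(-13*n - 4) - 2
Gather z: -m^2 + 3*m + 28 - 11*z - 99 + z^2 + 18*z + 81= -m^2 + 3*m + z^2 + 7*z + 10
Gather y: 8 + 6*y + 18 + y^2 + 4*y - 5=y^2 + 10*y + 21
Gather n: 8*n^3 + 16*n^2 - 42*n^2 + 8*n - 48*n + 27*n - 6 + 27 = 8*n^3 - 26*n^2 - 13*n + 21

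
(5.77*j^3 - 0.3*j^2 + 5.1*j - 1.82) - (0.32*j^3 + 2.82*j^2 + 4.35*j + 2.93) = 5.45*j^3 - 3.12*j^2 + 0.75*j - 4.75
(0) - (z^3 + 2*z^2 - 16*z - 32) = -z^3 - 2*z^2 + 16*z + 32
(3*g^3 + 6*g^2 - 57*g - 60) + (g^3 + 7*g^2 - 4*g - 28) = 4*g^3 + 13*g^2 - 61*g - 88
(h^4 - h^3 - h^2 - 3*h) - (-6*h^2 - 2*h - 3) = h^4 - h^3 + 5*h^2 - h + 3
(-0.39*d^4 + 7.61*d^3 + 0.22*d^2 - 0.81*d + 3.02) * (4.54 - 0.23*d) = 0.0897*d^5 - 3.5209*d^4 + 34.4988*d^3 + 1.1851*d^2 - 4.372*d + 13.7108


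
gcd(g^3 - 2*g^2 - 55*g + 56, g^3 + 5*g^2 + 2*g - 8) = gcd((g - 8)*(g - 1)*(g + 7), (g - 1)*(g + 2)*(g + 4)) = g - 1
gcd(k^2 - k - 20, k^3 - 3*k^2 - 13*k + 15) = k - 5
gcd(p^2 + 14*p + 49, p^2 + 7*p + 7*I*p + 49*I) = p + 7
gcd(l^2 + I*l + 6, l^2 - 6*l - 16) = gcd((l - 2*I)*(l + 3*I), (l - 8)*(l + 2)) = 1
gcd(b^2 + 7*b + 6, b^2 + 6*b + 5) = b + 1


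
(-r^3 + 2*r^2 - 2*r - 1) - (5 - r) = -r^3 + 2*r^2 - r - 6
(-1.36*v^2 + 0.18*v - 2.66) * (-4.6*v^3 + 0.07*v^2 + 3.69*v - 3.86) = 6.256*v^5 - 0.9232*v^4 + 7.2302*v^3 + 5.7276*v^2 - 10.5102*v + 10.2676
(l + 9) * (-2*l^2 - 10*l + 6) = -2*l^3 - 28*l^2 - 84*l + 54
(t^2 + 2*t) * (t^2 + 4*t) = t^4 + 6*t^3 + 8*t^2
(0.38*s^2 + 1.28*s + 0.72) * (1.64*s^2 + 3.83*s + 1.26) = 0.6232*s^4 + 3.5546*s^3 + 6.562*s^2 + 4.3704*s + 0.9072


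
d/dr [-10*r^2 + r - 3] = 1 - 20*r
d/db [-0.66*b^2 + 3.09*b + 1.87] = 3.09 - 1.32*b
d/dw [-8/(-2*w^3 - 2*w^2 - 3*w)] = 8*(-6*w^2 - 4*w - 3)/(w^2*(2*w^2 + 2*w + 3)^2)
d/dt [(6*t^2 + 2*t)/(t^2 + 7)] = 2*(-t^2 + 42*t + 7)/(t^4 + 14*t^2 + 49)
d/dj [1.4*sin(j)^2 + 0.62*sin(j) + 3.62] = (2.8*sin(j) + 0.62)*cos(j)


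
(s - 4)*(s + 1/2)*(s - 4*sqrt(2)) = s^3 - 4*sqrt(2)*s^2 - 7*s^2/2 - 2*s + 14*sqrt(2)*s + 8*sqrt(2)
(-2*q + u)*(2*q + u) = -4*q^2 + u^2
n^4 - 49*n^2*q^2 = n^2*(n - 7*q)*(n + 7*q)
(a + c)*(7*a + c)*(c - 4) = 7*a^2*c - 28*a^2 + 8*a*c^2 - 32*a*c + c^3 - 4*c^2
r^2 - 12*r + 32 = (r - 8)*(r - 4)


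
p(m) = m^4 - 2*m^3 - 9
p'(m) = 4*m^3 - 6*m^2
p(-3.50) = 226.81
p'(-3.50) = -245.00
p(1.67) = -10.54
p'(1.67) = 1.90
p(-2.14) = 31.57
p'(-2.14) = -66.68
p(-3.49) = 224.37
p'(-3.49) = -243.11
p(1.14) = -10.27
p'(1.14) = -1.87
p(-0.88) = -7.04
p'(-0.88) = -7.37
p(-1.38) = -0.12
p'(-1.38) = -21.94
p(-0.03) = -9.00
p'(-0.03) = -0.01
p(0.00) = -9.00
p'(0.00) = 0.00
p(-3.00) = 126.00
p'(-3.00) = -162.00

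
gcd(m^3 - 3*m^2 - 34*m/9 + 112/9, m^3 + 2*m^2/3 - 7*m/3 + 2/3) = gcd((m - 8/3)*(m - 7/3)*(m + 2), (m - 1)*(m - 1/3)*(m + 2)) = m + 2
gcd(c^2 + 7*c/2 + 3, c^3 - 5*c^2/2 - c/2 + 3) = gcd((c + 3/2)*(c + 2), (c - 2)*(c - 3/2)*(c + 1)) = 1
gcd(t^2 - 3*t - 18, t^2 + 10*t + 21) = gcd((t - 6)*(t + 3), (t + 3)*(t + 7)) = t + 3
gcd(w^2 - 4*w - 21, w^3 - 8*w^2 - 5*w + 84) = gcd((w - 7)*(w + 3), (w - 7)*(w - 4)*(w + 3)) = w^2 - 4*w - 21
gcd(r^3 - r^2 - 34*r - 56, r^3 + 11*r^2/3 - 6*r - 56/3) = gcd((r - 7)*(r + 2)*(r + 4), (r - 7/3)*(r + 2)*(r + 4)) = r^2 + 6*r + 8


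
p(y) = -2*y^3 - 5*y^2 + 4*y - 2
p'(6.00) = -272.00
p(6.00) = -590.00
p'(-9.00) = -392.00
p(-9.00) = 1015.00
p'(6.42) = -307.50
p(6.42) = -711.62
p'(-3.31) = -28.64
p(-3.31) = 2.51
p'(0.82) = -8.23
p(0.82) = -3.18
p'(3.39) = -98.85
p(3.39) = -123.82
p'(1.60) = -27.36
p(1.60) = -16.59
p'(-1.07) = 7.83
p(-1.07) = -9.55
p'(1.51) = -24.78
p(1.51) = -14.25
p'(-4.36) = -66.46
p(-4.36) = 51.28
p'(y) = -6*y^2 - 10*y + 4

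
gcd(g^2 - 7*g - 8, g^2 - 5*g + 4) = 1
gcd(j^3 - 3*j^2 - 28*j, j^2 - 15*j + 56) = j - 7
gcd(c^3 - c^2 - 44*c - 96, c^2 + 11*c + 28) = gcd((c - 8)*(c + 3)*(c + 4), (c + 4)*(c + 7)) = c + 4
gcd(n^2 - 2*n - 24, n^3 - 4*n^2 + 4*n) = 1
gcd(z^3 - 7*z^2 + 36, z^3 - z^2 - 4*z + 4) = z + 2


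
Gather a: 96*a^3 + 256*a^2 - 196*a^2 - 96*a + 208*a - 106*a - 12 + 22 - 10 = 96*a^3 + 60*a^2 + 6*a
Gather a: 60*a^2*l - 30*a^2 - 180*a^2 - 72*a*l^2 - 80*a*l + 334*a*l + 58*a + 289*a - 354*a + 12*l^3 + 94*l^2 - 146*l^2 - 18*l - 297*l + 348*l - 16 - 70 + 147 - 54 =a^2*(60*l - 210) + a*(-72*l^2 + 254*l - 7) + 12*l^3 - 52*l^2 + 33*l + 7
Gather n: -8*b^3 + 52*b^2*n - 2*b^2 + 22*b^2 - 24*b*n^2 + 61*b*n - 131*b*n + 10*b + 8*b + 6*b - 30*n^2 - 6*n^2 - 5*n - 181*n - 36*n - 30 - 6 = -8*b^3 + 20*b^2 + 24*b + n^2*(-24*b - 36) + n*(52*b^2 - 70*b - 222) - 36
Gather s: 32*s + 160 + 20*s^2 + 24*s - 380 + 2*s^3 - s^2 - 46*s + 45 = 2*s^3 + 19*s^2 + 10*s - 175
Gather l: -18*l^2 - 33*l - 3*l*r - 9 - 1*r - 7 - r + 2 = -18*l^2 + l*(-3*r - 33) - 2*r - 14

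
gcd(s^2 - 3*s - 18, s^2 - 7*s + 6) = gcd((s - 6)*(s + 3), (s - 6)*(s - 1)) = s - 6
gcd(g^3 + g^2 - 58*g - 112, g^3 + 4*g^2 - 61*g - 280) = g^2 - g - 56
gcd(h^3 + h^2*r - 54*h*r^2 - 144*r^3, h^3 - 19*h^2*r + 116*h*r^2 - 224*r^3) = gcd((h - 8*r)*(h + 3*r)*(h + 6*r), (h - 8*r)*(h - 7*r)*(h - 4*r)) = -h + 8*r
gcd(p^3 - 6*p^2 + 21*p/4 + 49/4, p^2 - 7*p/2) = p - 7/2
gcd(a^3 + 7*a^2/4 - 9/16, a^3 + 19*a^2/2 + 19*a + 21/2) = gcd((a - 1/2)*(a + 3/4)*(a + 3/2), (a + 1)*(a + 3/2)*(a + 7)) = a + 3/2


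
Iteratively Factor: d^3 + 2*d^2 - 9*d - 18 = (d + 3)*(d^2 - d - 6) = (d + 2)*(d + 3)*(d - 3)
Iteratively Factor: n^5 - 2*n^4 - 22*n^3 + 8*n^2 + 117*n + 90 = (n + 3)*(n^4 - 5*n^3 - 7*n^2 + 29*n + 30) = (n + 2)*(n + 3)*(n^3 - 7*n^2 + 7*n + 15) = (n - 3)*(n + 2)*(n + 3)*(n^2 - 4*n - 5) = (n - 5)*(n - 3)*(n + 2)*(n + 3)*(n + 1)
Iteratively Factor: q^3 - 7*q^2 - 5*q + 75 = (q + 3)*(q^2 - 10*q + 25) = (q - 5)*(q + 3)*(q - 5)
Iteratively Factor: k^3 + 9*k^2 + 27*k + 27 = (k + 3)*(k^2 + 6*k + 9) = (k + 3)^2*(k + 3)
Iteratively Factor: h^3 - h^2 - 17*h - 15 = (h + 3)*(h^2 - 4*h - 5) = (h + 1)*(h + 3)*(h - 5)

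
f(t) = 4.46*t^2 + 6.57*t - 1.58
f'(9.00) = 86.85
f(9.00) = 418.81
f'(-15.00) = -127.23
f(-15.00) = 903.37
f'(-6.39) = -50.43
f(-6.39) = 138.55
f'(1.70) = 21.73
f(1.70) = 22.48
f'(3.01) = 33.42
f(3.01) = 58.60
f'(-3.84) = -27.68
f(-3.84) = 38.96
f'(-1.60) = -7.70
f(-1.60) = -0.67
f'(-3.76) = -26.97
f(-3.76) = 36.77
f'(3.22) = 35.29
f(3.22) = 65.82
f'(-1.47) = -6.54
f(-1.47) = -1.60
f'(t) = 8.92*t + 6.57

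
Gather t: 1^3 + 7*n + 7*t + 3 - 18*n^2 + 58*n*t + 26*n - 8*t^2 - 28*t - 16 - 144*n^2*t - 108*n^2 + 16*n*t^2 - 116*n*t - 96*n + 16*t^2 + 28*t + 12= -126*n^2 - 63*n + t^2*(16*n + 8) + t*(-144*n^2 - 58*n + 7)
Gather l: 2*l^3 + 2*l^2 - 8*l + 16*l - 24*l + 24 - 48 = 2*l^3 + 2*l^2 - 16*l - 24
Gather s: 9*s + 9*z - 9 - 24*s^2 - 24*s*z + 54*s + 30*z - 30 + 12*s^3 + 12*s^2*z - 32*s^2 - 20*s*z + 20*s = 12*s^3 + s^2*(12*z - 56) + s*(83 - 44*z) + 39*z - 39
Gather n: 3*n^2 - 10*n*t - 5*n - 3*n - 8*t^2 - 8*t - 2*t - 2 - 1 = 3*n^2 + n*(-10*t - 8) - 8*t^2 - 10*t - 3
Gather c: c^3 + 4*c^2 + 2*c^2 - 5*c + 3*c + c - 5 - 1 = c^3 + 6*c^2 - c - 6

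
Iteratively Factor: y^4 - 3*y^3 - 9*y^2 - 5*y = (y - 5)*(y^3 + 2*y^2 + y) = (y - 5)*(y + 1)*(y^2 + y) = (y - 5)*(y + 1)^2*(y)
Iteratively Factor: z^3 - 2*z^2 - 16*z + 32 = (z + 4)*(z^2 - 6*z + 8) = (z - 4)*(z + 4)*(z - 2)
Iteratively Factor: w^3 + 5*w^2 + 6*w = (w + 2)*(w^2 + 3*w) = (w + 2)*(w + 3)*(w)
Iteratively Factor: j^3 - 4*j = (j - 2)*(j^2 + 2*j) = (j - 2)*(j + 2)*(j)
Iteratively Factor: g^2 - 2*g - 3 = (g + 1)*(g - 3)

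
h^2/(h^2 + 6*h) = h/(h + 6)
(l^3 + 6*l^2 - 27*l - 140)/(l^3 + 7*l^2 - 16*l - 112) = (l - 5)/(l - 4)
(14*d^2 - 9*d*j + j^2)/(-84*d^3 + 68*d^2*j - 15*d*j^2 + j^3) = -1/(6*d - j)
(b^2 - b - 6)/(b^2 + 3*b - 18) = (b + 2)/(b + 6)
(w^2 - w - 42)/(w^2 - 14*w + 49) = (w + 6)/(w - 7)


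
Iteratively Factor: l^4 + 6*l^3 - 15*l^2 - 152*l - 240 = (l - 5)*(l^3 + 11*l^2 + 40*l + 48) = (l - 5)*(l + 4)*(l^2 + 7*l + 12) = (l - 5)*(l + 4)^2*(l + 3)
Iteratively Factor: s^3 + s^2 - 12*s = (s - 3)*(s^2 + 4*s) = (s - 3)*(s + 4)*(s)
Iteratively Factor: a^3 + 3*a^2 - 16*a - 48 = (a + 4)*(a^2 - a - 12) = (a - 4)*(a + 4)*(a + 3)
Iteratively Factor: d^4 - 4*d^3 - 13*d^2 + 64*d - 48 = (d - 4)*(d^3 - 13*d + 12) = (d - 4)*(d + 4)*(d^2 - 4*d + 3) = (d - 4)*(d - 3)*(d + 4)*(d - 1)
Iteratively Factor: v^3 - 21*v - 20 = (v + 4)*(v^2 - 4*v - 5) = (v + 1)*(v + 4)*(v - 5)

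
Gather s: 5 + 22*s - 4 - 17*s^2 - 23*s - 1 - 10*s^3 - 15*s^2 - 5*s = -10*s^3 - 32*s^2 - 6*s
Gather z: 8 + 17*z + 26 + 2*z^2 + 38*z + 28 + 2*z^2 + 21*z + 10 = 4*z^2 + 76*z + 72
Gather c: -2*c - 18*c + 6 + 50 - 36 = 20 - 20*c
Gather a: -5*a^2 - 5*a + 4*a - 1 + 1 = -5*a^2 - a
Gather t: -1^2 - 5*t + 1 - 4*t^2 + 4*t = -4*t^2 - t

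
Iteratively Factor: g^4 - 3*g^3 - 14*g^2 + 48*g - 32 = (g + 4)*(g^3 - 7*g^2 + 14*g - 8) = (g - 1)*(g + 4)*(g^2 - 6*g + 8) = (g - 2)*(g - 1)*(g + 4)*(g - 4)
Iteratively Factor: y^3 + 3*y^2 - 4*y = (y)*(y^2 + 3*y - 4) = y*(y + 4)*(y - 1)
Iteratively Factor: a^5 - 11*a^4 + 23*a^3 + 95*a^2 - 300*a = (a - 5)*(a^4 - 6*a^3 - 7*a^2 + 60*a) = (a - 5)^2*(a^3 - a^2 - 12*a) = (a - 5)^2*(a - 4)*(a^2 + 3*a) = (a - 5)^2*(a - 4)*(a + 3)*(a)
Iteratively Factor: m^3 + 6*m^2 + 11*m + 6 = (m + 1)*(m^2 + 5*m + 6) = (m + 1)*(m + 3)*(m + 2)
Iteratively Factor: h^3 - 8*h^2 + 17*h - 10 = (h - 2)*(h^2 - 6*h + 5) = (h - 2)*(h - 1)*(h - 5)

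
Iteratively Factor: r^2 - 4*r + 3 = (r - 1)*(r - 3)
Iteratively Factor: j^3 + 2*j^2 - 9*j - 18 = (j + 3)*(j^2 - j - 6) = (j - 3)*(j + 3)*(j + 2)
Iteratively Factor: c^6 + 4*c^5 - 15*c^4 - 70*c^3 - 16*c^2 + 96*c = (c + 2)*(c^5 + 2*c^4 - 19*c^3 - 32*c^2 + 48*c) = (c + 2)*(c + 3)*(c^4 - c^3 - 16*c^2 + 16*c) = (c + 2)*(c + 3)*(c + 4)*(c^3 - 5*c^2 + 4*c) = c*(c + 2)*(c + 3)*(c + 4)*(c^2 - 5*c + 4) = c*(c - 4)*(c + 2)*(c + 3)*(c + 4)*(c - 1)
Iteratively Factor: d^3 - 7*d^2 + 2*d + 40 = (d + 2)*(d^2 - 9*d + 20) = (d - 5)*(d + 2)*(d - 4)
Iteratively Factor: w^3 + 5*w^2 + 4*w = (w)*(w^2 + 5*w + 4) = w*(w + 4)*(w + 1)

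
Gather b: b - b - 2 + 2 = 0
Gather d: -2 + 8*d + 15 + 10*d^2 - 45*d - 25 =10*d^2 - 37*d - 12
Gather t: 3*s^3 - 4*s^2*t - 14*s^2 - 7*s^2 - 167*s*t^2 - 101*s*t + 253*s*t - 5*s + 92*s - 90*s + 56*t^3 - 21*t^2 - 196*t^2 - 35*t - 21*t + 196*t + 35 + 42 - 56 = 3*s^3 - 21*s^2 - 3*s + 56*t^3 + t^2*(-167*s - 217) + t*(-4*s^2 + 152*s + 140) + 21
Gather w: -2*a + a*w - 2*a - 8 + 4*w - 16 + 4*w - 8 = -4*a + w*(a + 8) - 32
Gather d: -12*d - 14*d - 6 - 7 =-26*d - 13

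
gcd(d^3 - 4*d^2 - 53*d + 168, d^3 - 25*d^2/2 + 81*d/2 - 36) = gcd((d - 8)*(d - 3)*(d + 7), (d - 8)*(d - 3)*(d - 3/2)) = d^2 - 11*d + 24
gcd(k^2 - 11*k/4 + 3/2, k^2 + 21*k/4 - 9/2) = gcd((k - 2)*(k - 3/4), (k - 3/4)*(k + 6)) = k - 3/4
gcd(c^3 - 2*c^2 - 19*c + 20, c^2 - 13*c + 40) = c - 5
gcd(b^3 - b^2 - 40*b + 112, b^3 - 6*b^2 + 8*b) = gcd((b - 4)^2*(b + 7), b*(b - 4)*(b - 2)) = b - 4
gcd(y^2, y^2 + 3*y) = y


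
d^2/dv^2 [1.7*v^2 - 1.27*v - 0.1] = 3.40000000000000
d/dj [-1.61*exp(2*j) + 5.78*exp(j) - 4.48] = (5.78 - 3.22*exp(j))*exp(j)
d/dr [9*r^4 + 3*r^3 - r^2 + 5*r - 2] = 36*r^3 + 9*r^2 - 2*r + 5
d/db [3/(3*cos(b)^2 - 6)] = 4*sin(2*b)/(3 - cos(2*b))^2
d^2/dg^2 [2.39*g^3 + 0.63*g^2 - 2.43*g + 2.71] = 14.34*g + 1.26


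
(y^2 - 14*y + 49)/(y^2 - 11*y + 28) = (y - 7)/(y - 4)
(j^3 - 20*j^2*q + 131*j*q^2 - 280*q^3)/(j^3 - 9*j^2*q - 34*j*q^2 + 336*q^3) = (j - 5*q)/(j + 6*q)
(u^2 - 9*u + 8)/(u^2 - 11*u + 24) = (u - 1)/(u - 3)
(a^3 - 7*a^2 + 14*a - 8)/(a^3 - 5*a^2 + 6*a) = (a^2 - 5*a + 4)/(a*(a - 3))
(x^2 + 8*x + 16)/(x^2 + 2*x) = (x^2 + 8*x + 16)/(x*(x + 2))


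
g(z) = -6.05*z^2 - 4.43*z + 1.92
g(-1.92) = -11.88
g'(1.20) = -18.95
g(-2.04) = -14.22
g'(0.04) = -4.91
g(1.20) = -12.11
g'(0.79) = -13.99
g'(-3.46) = 37.44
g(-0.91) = 0.94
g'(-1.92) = 18.80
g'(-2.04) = 20.25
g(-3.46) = -55.18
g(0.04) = 1.73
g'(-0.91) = 6.58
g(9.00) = -528.00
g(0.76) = -4.94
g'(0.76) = -13.63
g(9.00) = -528.00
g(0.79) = -5.36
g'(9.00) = -113.33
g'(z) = -12.1*z - 4.43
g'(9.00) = -113.33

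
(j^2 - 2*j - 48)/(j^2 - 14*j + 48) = (j + 6)/(j - 6)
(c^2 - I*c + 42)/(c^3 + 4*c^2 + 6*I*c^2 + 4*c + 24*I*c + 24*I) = (c - 7*I)/(c^2 + 4*c + 4)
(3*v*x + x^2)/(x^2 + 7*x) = (3*v + x)/(x + 7)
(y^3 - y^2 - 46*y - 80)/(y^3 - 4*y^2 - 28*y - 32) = (y + 5)/(y + 2)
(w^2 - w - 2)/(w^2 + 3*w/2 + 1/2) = 2*(w - 2)/(2*w + 1)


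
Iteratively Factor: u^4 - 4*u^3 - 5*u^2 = (u - 5)*(u^3 + u^2) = u*(u - 5)*(u^2 + u) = u*(u - 5)*(u + 1)*(u)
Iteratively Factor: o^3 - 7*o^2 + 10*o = (o)*(o^2 - 7*o + 10) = o*(o - 5)*(o - 2)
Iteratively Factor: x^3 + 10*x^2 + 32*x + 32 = (x + 2)*(x^2 + 8*x + 16) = (x + 2)*(x + 4)*(x + 4)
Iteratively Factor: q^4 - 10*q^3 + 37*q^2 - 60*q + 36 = (q - 3)*(q^3 - 7*q^2 + 16*q - 12) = (q - 3)*(q - 2)*(q^2 - 5*q + 6) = (q - 3)*(q - 2)^2*(q - 3)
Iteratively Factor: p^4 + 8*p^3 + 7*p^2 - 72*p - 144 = (p + 4)*(p^3 + 4*p^2 - 9*p - 36) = (p + 4)^2*(p^2 - 9) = (p + 3)*(p + 4)^2*(p - 3)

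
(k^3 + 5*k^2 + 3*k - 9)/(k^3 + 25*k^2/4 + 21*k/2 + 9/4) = 4*(k - 1)/(4*k + 1)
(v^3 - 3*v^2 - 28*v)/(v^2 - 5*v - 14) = v*(v + 4)/(v + 2)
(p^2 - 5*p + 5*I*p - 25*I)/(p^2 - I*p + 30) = (p - 5)/(p - 6*I)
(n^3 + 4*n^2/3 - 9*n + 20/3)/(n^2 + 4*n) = n - 8/3 + 5/(3*n)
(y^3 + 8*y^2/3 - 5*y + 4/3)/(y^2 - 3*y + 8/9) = 3*(y^2 + 3*y - 4)/(3*y - 8)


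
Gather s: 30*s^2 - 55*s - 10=30*s^2 - 55*s - 10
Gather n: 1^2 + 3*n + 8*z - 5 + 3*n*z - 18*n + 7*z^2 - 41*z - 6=n*(3*z - 15) + 7*z^2 - 33*z - 10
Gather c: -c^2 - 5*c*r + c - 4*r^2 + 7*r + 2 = -c^2 + c*(1 - 5*r) - 4*r^2 + 7*r + 2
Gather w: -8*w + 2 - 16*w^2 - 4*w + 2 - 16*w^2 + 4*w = -32*w^2 - 8*w + 4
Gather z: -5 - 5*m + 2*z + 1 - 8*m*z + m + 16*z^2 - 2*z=-8*m*z - 4*m + 16*z^2 - 4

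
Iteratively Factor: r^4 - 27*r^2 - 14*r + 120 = (r - 5)*(r^3 + 5*r^2 - 2*r - 24) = (r - 5)*(r - 2)*(r^2 + 7*r + 12) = (r - 5)*(r - 2)*(r + 4)*(r + 3)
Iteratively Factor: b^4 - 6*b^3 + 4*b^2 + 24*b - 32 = (b - 4)*(b^3 - 2*b^2 - 4*b + 8) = (b - 4)*(b - 2)*(b^2 - 4) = (b - 4)*(b - 2)*(b + 2)*(b - 2)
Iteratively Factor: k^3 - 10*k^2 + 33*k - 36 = (k - 3)*(k^2 - 7*k + 12) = (k - 3)^2*(k - 4)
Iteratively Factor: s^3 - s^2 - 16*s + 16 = (s + 4)*(s^2 - 5*s + 4) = (s - 4)*(s + 4)*(s - 1)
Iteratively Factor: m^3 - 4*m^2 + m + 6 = (m - 3)*(m^2 - m - 2) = (m - 3)*(m - 2)*(m + 1)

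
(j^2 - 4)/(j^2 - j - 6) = (j - 2)/(j - 3)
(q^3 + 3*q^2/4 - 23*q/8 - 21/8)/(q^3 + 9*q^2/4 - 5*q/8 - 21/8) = (4*q^2 - 3*q - 7)/(4*q^2 + 3*q - 7)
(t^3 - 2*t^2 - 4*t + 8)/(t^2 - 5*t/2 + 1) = 2*(t^2 - 4)/(2*t - 1)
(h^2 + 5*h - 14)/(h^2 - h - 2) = (h + 7)/(h + 1)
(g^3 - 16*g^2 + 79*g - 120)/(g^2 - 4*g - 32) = (g^2 - 8*g + 15)/(g + 4)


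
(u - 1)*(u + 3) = u^2 + 2*u - 3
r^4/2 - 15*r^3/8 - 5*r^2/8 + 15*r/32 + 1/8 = (r/2 + 1/4)*(r - 4)*(r - 1/2)*(r + 1/4)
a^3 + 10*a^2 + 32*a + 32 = (a + 2)*(a + 4)^2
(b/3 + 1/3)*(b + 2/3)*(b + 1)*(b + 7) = b^4/3 + 29*b^3/9 + 7*b^2 + 17*b/3 + 14/9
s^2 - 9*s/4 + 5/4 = (s - 5/4)*(s - 1)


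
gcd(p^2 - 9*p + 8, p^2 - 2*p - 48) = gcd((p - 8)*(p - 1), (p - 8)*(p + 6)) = p - 8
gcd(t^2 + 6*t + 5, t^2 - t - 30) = t + 5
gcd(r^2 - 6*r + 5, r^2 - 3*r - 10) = r - 5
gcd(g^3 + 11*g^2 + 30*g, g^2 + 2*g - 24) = g + 6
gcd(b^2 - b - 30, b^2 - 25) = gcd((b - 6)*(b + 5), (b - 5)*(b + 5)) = b + 5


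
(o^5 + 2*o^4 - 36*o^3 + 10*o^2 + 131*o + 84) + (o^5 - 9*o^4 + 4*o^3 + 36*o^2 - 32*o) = 2*o^5 - 7*o^4 - 32*o^3 + 46*o^2 + 99*o + 84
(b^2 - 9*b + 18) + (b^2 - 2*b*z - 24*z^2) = 2*b^2 - 2*b*z - 9*b - 24*z^2 + 18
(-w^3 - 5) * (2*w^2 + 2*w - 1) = -2*w^5 - 2*w^4 + w^3 - 10*w^2 - 10*w + 5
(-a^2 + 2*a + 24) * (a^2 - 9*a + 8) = -a^4 + 11*a^3 - 2*a^2 - 200*a + 192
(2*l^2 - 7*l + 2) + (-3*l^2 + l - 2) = -l^2 - 6*l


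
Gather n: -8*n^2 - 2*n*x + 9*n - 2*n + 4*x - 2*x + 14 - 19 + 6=-8*n^2 + n*(7 - 2*x) + 2*x + 1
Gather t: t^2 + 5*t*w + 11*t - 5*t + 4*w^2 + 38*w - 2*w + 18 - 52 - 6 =t^2 + t*(5*w + 6) + 4*w^2 + 36*w - 40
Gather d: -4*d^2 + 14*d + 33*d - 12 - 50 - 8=-4*d^2 + 47*d - 70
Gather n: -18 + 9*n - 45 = 9*n - 63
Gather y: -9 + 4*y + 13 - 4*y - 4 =0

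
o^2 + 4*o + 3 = (o + 1)*(o + 3)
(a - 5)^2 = a^2 - 10*a + 25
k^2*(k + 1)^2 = k^4 + 2*k^3 + k^2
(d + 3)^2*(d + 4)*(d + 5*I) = d^4 + 10*d^3 + 5*I*d^3 + 33*d^2 + 50*I*d^2 + 36*d + 165*I*d + 180*I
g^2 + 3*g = g*(g + 3)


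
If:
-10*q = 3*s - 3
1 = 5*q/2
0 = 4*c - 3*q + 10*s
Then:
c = 17/15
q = 2/5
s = -1/3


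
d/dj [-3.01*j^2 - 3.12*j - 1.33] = -6.02*j - 3.12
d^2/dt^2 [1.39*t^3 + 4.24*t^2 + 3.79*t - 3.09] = 8.34*t + 8.48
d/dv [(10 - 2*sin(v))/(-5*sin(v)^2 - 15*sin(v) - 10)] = 2*(10*sin(v) + cos(v)^2 + 16)*cos(v)/(5*(sin(v)^2 + 3*sin(v) + 2)^2)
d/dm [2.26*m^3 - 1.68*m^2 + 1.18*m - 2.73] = 6.78*m^2 - 3.36*m + 1.18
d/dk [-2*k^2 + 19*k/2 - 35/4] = 19/2 - 4*k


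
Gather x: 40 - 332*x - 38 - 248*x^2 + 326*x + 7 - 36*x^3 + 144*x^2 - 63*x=-36*x^3 - 104*x^2 - 69*x + 9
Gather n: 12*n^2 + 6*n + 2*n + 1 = 12*n^2 + 8*n + 1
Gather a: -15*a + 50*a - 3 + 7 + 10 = 35*a + 14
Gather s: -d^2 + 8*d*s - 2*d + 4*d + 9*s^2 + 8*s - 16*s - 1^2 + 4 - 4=-d^2 + 2*d + 9*s^2 + s*(8*d - 8) - 1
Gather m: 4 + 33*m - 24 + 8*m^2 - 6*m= 8*m^2 + 27*m - 20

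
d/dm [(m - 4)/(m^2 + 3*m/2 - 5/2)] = 2*(-2*m^2 + 16*m + 7)/(4*m^4 + 12*m^3 - 11*m^2 - 30*m + 25)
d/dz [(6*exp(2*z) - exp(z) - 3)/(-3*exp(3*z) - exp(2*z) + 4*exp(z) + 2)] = (18*exp(4*z) - 6*exp(3*z) - 4*exp(2*z) + 18*exp(z) + 10)*exp(z)/(9*exp(6*z) + 6*exp(5*z) - 23*exp(4*z) - 20*exp(3*z) + 12*exp(2*z) + 16*exp(z) + 4)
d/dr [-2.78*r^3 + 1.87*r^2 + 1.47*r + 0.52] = -8.34*r^2 + 3.74*r + 1.47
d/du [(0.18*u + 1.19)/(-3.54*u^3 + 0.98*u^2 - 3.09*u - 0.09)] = (1.2744*u^3 + 12.4614*u^2 - 2.3324*u + 3.6609)/(12.5316*u^6 - 6.9384*u^5 + 22.8376*u^4 - 5.4192*u^3 + 9.3717*u^2 + 0.5562*u + 0.0081)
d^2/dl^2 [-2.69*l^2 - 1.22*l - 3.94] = -5.38000000000000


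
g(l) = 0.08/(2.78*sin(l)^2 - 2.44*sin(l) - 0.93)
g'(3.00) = -0.09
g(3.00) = -0.07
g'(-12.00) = -0.02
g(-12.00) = -0.06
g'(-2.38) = -0.08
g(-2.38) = 0.04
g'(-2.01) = -0.02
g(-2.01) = 0.02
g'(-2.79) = -5.68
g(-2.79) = 0.33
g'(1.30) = -0.13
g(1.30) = -0.11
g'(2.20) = 0.08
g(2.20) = -0.07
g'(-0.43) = 1.06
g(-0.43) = 0.14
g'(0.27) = 0.04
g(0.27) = -0.06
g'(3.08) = -0.15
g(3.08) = -0.07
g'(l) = 0.08*(-5.56*sin(l)*cos(l) + 2.44*cos(l))/(2.78*sin(l)^2 - 2.44*sin(l) - 0.93)^2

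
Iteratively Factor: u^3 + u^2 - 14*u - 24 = (u + 2)*(u^2 - u - 12) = (u - 4)*(u + 2)*(u + 3)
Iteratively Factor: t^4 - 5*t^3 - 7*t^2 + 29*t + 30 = (t - 5)*(t^3 - 7*t - 6) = (t - 5)*(t + 2)*(t^2 - 2*t - 3) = (t - 5)*(t + 1)*(t + 2)*(t - 3)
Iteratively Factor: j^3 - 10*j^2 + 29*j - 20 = (j - 1)*(j^2 - 9*j + 20) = (j - 5)*(j - 1)*(j - 4)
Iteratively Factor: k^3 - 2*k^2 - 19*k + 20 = (k + 4)*(k^2 - 6*k + 5) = (k - 1)*(k + 4)*(k - 5)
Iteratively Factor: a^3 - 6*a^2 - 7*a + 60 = (a - 5)*(a^2 - a - 12) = (a - 5)*(a - 4)*(a + 3)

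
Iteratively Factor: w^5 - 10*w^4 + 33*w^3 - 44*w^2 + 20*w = (w - 5)*(w^4 - 5*w^3 + 8*w^2 - 4*w) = (w - 5)*(w - 2)*(w^3 - 3*w^2 + 2*w) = w*(w - 5)*(w - 2)*(w^2 - 3*w + 2) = w*(w - 5)*(w - 2)*(w - 1)*(w - 2)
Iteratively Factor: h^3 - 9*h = (h - 3)*(h^2 + 3*h) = h*(h - 3)*(h + 3)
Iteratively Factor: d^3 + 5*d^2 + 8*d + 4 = (d + 1)*(d^2 + 4*d + 4) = (d + 1)*(d + 2)*(d + 2)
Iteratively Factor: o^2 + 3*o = (o + 3)*(o)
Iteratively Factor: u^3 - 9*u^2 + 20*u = (u)*(u^2 - 9*u + 20) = u*(u - 4)*(u - 5)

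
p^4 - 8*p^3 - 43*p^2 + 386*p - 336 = (p - 8)*(p - 6)*(p - 1)*(p + 7)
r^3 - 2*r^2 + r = r*(r - 1)^2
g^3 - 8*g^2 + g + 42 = (g - 7)*(g - 3)*(g + 2)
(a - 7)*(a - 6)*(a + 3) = a^3 - 10*a^2 + 3*a + 126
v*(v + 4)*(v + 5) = v^3 + 9*v^2 + 20*v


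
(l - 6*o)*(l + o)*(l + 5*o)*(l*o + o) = l^4*o + l^3*o - 31*l^2*o^3 - 30*l*o^4 - 31*l*o^3 - 30*o^4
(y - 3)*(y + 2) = y^2 - y - 6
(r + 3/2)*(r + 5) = r^2 + 13*r/2 + 15/2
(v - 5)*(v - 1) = v^2 - 6*v + 5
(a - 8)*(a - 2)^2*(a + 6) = a^4 - 6*a^3 - 36*a^2 + 184*a - 192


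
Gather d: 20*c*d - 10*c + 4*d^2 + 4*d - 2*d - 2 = -10*c + 4*d^2 + d*(20*c + 2) - 2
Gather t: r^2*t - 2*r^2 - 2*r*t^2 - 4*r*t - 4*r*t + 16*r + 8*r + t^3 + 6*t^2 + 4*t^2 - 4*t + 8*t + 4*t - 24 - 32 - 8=-2*r^2 + 24*r + t^3 + t^2*(10 - 2*r) + t*(r^2 - 8*r + 8) - 64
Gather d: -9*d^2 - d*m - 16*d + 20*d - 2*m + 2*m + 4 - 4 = -9*d^2 + d*(4 - m)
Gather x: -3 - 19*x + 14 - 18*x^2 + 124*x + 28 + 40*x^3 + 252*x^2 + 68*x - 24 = 40*x^3 + 234*x^2 + 173*x + 15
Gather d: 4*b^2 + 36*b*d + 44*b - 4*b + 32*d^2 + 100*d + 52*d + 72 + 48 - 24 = 4*b^2 + 40*b + 32*d^2 + d*(36*b + 152) + 96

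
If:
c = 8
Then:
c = 8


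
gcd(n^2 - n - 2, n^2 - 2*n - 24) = 1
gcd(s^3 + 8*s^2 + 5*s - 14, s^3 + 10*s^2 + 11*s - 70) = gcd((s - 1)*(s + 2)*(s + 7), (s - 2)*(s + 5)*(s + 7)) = s + 7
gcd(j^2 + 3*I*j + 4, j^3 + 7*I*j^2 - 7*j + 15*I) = j - I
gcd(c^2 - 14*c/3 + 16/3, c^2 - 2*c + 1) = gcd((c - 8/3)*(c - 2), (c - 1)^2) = 1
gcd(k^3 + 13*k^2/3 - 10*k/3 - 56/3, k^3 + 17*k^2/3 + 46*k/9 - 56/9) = k^2 + 19*k/3 + 28/3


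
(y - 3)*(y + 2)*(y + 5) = y^3 + 4*y^2 - 11*y - 30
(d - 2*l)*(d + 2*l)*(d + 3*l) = d^3 + 3*d^2*l - 4*d*l^2 - 12*l^3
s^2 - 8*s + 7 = (s - 7)*(s - 1)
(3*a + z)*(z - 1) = 3*a*z - 3*a + z^2 - z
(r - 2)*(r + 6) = r^2 + 4*r - 12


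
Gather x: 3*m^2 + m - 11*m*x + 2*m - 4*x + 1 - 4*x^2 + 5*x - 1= 3*m^2 + 3*m - 4*x^2 + x*(1 - 11*m)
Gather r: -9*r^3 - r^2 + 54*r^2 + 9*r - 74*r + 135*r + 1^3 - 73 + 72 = -9*r^3 + 53*r^2 + 70*r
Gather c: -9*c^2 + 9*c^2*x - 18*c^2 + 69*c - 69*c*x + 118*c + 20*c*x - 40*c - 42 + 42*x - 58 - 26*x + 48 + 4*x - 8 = c^2*(9*x - 27) + c*(147 - 49*x) + 20*x - 60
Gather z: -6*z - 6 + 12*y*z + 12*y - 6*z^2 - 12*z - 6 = 12*y - 6*z^2 + z*(12*y - 18) - 12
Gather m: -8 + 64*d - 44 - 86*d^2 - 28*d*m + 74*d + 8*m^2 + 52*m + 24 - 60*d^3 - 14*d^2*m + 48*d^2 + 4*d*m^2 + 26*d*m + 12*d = -60*d^3 - 38*d^2 + 150*d + m^2*(4*d + 8) + m*(-14*d^2 - 2*d + 52) - 28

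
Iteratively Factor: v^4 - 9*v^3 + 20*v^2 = (v - 4)*(v^3 - 5*v^2) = v*(v - 4)*(v^2 - 5*v) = v^2*(v - 4)*(v - 5)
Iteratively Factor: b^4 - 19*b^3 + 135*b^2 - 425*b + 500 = (b - 5)*(b^3 - 14*b^2 + 65*b - 100) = (b - 5)^2*(b^2 - 9*b + 20) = (b - 5)^3*(b - 4)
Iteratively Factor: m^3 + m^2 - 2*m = (m)*(m^2 + m - 2) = m*(m - 1)*(m + 2)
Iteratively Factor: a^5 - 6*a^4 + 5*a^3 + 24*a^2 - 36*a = (a)*(a^4 - 6*a^3 + 5*a^2 + 24*a - 36) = a*(a + 2)*(a^3 - 8*a^2 + 21*a - 18) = a*(a - 3)*(a + 2)*(a^2 - 5*a + 6) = a*(a - 3)^2*(a + 2)*(a - 2)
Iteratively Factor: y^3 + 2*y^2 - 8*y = (y)*(y^2 + 2*y - 8) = y*(y - 2)*(y + 4)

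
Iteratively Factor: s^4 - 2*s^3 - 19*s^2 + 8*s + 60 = (s + 2)*(s^3 - 4*s^2 - 11*s + 30) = (s + 2)*(s + 3)*(s^2 - 7*s + 10) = (s - 2)*(s + 2)*(s + 3)*(s - 5)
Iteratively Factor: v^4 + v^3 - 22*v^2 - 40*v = (v + 2)*(v^3 - v^2 - 20*v) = v*(v + 2)*(v^2 - v - 20) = v*(v + 2)*(v + 4)*(v - 5)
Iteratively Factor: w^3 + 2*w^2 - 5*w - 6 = (w - 2)*(w^2 + 4*w + 3) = (w - 2)*(w + 3)*(w + 1)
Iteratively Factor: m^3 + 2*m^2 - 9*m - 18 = (m + 3)*(m^2 - m - 6) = (m + 2)*(m + 3)*(m - 3)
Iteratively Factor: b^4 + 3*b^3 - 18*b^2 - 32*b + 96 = (b + 4)*(b^3 - b^2 - 14*b + 24) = (b - 2)*(b + 4)*(b^2 + b - 12) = (b - 3)*(b - 2)*(b + 4)*(b + 4)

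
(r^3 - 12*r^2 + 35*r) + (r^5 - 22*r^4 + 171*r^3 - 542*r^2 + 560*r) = r^5 - 22*r^4 + 172*r^3 - 554*r^2 + 595*r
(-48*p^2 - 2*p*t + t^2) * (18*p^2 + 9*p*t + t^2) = -864*p^4 - 468*p^3*t - 48*p^2*t^2 + 7*p*t^3 + t^4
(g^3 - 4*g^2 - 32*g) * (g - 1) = g^4 - 5*g^3 - 28*g^2 + 32*g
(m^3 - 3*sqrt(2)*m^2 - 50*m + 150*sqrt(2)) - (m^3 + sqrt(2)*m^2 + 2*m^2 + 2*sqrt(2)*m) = -4*sqrt(2)*m^2 - 2*m^2 - 50*m - 2*sqrt(2)*m + 150*sqrt(2)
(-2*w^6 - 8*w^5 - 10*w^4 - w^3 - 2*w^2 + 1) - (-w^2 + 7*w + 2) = -2*w^6 - 8*w^5 - 10*w^4 - w^3 - w^2 - 7*w - 1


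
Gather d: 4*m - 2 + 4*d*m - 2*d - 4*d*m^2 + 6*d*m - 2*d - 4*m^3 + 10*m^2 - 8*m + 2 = d*(-4*m^2 + 10*m - 4) - 4*m^3 + 10*m^2 - 4*m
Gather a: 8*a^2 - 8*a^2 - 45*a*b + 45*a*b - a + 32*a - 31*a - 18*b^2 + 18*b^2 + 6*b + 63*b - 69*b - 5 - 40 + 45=0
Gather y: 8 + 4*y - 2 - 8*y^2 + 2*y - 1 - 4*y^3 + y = -4*y^3 - 8*y^2 + 7*y + 5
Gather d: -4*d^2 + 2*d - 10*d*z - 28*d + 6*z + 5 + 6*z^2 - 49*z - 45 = -4*d^2 + d*(-10*z - 26) + 6*z^2 - 43*z - 40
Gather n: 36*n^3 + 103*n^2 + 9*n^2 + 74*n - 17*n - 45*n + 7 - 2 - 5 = 36*n^3 + 112*n^2 + 12*n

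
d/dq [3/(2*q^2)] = -3/q^3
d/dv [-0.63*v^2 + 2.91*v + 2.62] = 2.91 - 1.26*v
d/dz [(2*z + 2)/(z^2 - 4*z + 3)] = 2*(z^2 - 4*z - 2*(z - 2)*(z + 1) + 3)/(z^2 - 4*z + 3)^2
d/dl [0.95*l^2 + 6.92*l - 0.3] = 1.9*l + 6.92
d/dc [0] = 0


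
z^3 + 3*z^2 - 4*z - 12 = (z - 2)*(z + 2)*(z + 3)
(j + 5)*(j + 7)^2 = j^3 + 19*j^2 + 119*j + 245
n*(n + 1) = n^2 + n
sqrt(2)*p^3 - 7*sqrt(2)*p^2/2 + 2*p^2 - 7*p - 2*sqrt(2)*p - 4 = (p - 4)*(p + sqrt(2))*(sqrt(2)*p + sqrt(2)/2)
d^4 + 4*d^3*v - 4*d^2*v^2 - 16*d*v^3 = d*(d - 2*v)*(d + 2*v)*(d + 4*v)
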